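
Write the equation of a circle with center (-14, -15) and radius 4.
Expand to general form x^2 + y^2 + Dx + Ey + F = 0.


(x+ 14)^2 + (y+ 15)^2 = 4^2
D = -2h = 28, E = -2k = 30
F = h^2+k^2-r^2 = 196+225-16 = 405

x^2 + y^2 + 28x + 30y + 405 = 0


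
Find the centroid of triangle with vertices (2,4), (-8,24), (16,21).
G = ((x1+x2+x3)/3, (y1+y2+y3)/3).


Gx = (2- 8+16)/3 = 10/3 = 3.3333
Gy = (4+24+21)/3 = 49/3 = 16.3333

G = (3.3333, 16.3333)


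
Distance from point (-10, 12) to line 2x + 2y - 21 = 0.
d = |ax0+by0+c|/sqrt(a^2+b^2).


|2*(-10) + 2*12 - 21| = |-17| = 17
sqrt(4 + 4) = sqrt(8) = 2.8284
d = 17/sqrt(8) = 6.0104

6.0104


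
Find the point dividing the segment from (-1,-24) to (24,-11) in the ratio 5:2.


Px = (5*24 + 2*(-1))/7 = 118/7 = 16.8571
Py = (5*(-11) + 2*(-24))/7 = -103/7 = -14.7143

P = (16.8571, -14.7143)


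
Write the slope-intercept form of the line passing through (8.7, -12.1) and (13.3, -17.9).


m = (-5.8)/(4.6) = -1.2609
b = y1 - m*x1 = -12.1 - (-5.8*8.7)/(4.6) = -12.1 + 10.9696 = -1.1304

y = -1.2609x - 1.1304


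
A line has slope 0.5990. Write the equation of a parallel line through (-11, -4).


Parallel lines have equal slopes.
m2 = 0.5990
b2 = -4 - 0.5990*(-11) = 2.5890

y = 0.5990x + 2.5890


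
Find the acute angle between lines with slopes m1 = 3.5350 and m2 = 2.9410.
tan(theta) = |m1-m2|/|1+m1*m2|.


m1-m2 = 0.594
1+m1*m2 = 11.396435
tan(theta) = |0.594/11.396435| = 0.052122
theta = arctan(|0.594/11.396435|) = 2.9836 degrees (acute angle)

2.9836 degrees


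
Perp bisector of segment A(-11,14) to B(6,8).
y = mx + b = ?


Midpoint = (-2.5, 11)
Slope of AB = dy/dx = -6/17 = -0.3529
Perp slope = -dx/dy = 17/6 = 2.8333
b = My - (perp slope)*Mx = 11 + (17*(-2.5))/(-6) = 11 + 7.0833 = 18.0833

y = 2.8333x + 18.0833


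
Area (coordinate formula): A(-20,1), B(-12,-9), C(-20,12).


-20*(-9-12) = 420
-12*(12-1) = -132
-20*(1+ 9) = -200
sum = 88
Area = |88|/2 = 44.0000

44.0000 sq units


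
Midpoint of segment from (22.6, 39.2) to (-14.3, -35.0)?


Mx = (22.6 - 14.3)/2 = 8.3/2 = 4.1500
My = (39.2 - 35.0)/2 = 4.2/2 = 2.1000

(4.1500, 2.1000)


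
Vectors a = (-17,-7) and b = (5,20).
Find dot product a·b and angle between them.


a·b = -17*5 - 7*20 = -85 - 140 = -225
|a| = sqrt(289+49) = 18.3848
|b| = sqrt(25+400) = 20.6155
cos(theta) = -225/(sqrt(338)*sqrt(425)) = -225/sqrt(143650) = -0.593649
theta = arccos(-225/sqrt(143650)) = 126.4164 degrees

a·b = -225, theta = 126.4164 deg


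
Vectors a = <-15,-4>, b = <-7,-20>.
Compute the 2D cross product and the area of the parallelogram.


cross = -15*(-20) + 4*(-7) = 300 - 28 = 272
Parallelogram area = |272| = 272

cross = 272, parallelogram area = 272


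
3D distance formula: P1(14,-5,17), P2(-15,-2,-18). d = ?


dx=-29, dy=3, dz=-35
d = sqrt(841+9+1225) = sqrt(2075) = 45.5522

45.5522


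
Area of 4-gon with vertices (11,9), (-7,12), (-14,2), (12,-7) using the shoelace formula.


sum(xi*y_{i+1}) = 11*12 - 7*2 - 14*(-7) + 12*9 = 324
sum(yi*x_{i+1}) = 9*(-7) + 12*(-14) + 2*12 - 7*11 = -284
Area = |324 + 284|/2 = 608/2 = 304.0000

304.0000 sq units


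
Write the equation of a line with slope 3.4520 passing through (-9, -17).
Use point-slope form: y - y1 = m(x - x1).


y + 17 = 3.4520(x + 9)
y = 3.4520x - 17 - 3.4520*(-9)
y = 3.4520x + 14.0680

y = 3.4520x + 14.0680


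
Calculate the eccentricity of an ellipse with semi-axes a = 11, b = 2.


c = sqrt(121-4) = sqrt(117) = 10.8167
e = c/a = sqrt(117)/11 = 0.9833

e = 0.9833


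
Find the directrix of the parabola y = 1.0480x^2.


a = 1.0480
1/(4a) = 0.2385
directrix: y = -0.2385 = -0.2385

y = -0.2385


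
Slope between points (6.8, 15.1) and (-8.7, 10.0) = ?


dy = 10.0 - 15.1 = -5.1
dx = -8.7 - 6.8 = -15.5
m = -5.1/(-15.5) = 0.3290

m = 0.3290


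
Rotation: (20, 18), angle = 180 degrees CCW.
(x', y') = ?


cos(180) = -1, sin(180) = 0
x' = 20*(-1) - 18*0 = -20
y' = 20*0 + 18*(-1) = -18

(-20, -18)


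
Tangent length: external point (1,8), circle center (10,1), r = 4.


d = sqrt((1-10)^2 + (8-1)^2) = sqrt(81+49) = 11.4018
L = sqrt(130.0000 - 16) = sqrt(114.0000) = 10.6771

10.6771


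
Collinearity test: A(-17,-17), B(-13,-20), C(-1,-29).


-17*(-20+ 29) - 13*(-29+ 17) - 1*(-17+ 20)
= -153 + 156 - 3 = 0

Yes, collinear (determinant = 0)


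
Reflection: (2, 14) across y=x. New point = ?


Reflection rule for y=x: (y, x)
(2, 14) -> (14, 2)

(14, 2)


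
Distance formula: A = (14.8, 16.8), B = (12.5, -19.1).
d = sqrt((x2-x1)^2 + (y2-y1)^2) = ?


dx = 12.5 - 14.8 = -2.3
dy = -19.1 - 16.8 = -35.9
d = sqrt(5.29 + 1288.81) = sqrt(1294.1) = 35.9736

35.9736


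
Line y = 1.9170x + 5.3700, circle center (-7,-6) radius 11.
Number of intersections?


Substitute y = 1.9170x + 5.3700: (x+ 7)^2 + (1.9170x+5.3700+ 6)^2 = 121
Expand to Ax^2 + Bx + C = 0, where b-k = 11.37
A = 1+m^2 = 4.674889
B = 2(m(b-k) - h) = 2(1.9170*11.37 + 7) = 57.59258
C = h^2 + (b-k)^2 - r^2 = 49 + 129.2769 - 121 = 57.2769
disc = B^2-4AC = 3316.9053 - 1071.0526 = 2245.8527
disc > 0

2 intersection points


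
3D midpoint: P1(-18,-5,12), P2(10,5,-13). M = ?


Mx = (-18+10)/2 = -4.0000
My = (-5+5)/2 = 0
Mz = (12- 13)/2 = -0.5000

M = (-4.0000, 0, -0.5000)


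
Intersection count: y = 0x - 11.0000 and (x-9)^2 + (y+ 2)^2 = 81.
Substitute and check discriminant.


Substitute y = 0x - 11.0000: (x-9)^2 + (0x- 11.0000+ 2)^2 = 81
Expand to Ax^2 + Bx + C = 0, where b-k = -9
A = 1+m^2 = 1
B = 2(m(b-k) - h) = 2(0*(-9) - 9) = -18
C = h^2 + (b-k)^2 - r^2 = 81 + 81 - 81 = 81
disc = B^2-4AC = 324.0000 - 324.0000 = 0
disc = 0

1 intersection point (tangent)


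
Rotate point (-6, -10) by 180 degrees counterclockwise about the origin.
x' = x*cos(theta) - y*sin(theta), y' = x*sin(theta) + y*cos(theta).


cos(180) = -1, sin(180) = 0
x' = -6*(-1) + 10*0 = 6
y' = -6*0 - 10*(-1) = 10

(6, 10)


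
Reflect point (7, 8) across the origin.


Reflection rule for origin: (-x, -y)
(7, 8) -> (-7, -8)

(-7, -8)


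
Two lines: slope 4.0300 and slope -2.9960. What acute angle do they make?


m1-m2 = 7.026
1+m1*m2 = -11.07388
tan(theta) = |7.026/(-11.07388)| = 0.634466
theta = arctan(|7.026/(-11.07388)|) = 32.3937 degrees (acute angle)

32.3937 degrees


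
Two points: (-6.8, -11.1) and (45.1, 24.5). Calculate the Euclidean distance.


dx = 45.1 + 6.8 = 51.9
dy = 24.5 + 11.1 = 35.6
d = sqrt(2693.61 + 1267.36) = sqrt(3960.97) = 62.9362

62.9362


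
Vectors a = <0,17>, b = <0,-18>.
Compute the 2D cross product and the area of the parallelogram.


cross = 0*(-18) - 17*0 = 0 - 0 = 0
Parallelogram area = |0| = 0

cross = 0, parallelogram area = 0


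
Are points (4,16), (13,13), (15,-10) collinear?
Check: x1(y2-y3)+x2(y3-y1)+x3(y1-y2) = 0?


4*(13+ 10) + 13*(-10-16) + 15*(16-13)
= 92 - 338 + 45 = -201

No, not collinear (determinant = -201)


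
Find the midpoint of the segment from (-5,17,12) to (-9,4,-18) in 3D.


Mx = (-5- 9)/2 = -7.0000
My = (17+4)/2 = 10.5000
Mz = (12- 18)/2 = -3.0000

M = (-7.0000, 10.5000, -3.0000)


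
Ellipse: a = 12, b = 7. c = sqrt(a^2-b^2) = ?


c^2 = 12^2 - 7^2 = 144 - 49 = 95
c = sqrt(95) = 9.7468

c = 9.7468


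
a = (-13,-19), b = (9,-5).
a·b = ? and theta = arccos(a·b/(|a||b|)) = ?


a·b = -13*9 - 19*(-5) = -117 + 95 = -22
|a| = sqrt(169+361) = 23.0217
|b| = sqrt(81+25) = 10.2956
cos(theta) = -22/(sqrt(530)*sqrt(106)) = -22/sqrt(56180) = -0.092818
theta = arccos(-22/sqrt(56180)) = 95.3257 degrees

a·b = -22, theta = 95.3257 deg


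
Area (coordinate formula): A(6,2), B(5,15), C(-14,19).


6*(15-19) = -24
5*(19-2) = 85
-14*(2-15) = 182
sum = 243
Area = |243|/2 = 121.5000

121.5000 sq units


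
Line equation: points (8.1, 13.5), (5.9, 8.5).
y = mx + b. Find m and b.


m = (-5.0)/(-2.2) = 2.2727
b = y1 - m*x1 = 13.5 - (-5.0*8.1)/(-2.2) = 13.5 - 18.4091 = -4.9091

y = 2.2727x - 4.9091


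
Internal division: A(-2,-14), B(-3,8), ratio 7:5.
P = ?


Px = (7*(-3) + 5*(-2))/12 = -31/12 = -2.5833
Py = (7*8 + 5*(-14))/12 = -14/12 = -1.1667

P = (-2.5833, -1.1667)


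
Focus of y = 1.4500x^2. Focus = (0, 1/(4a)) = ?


a = 1.4500
4a = 5.8000
focus = (0, 1/5.8000) = (0, 0.1724)

Focus = (0, 0.1724)


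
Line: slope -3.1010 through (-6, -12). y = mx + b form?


y + 12 = -3.1010(x + 6)
y = -3.1010x - 12 + 3.1010*(-6)
y = -3.1010x - 30.6060

y = -3.1010x - 30.6060


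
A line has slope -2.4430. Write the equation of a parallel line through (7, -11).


Parallel lines have equal slopes.
m2 = -2.4430
b2 = -11 + 2.4430*7 = 6.1010

y = -2.4430x + 6.1010


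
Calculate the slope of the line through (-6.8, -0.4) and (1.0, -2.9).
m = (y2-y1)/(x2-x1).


dy = -2.9 + 0.4 = -2.5
dx = 1.0 + 6.8 = 7.8
m = -2.5/7.8 = -0.3205

m = -0.3205


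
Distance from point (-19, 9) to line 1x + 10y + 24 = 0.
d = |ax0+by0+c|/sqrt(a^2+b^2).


|1*(-19) + 10*9 + 24| = |95| = 95
sqrt(1 + 100) = sqrt(101) = 10.0499
d = 95/sqrt(101) = 9.4529

9.4529


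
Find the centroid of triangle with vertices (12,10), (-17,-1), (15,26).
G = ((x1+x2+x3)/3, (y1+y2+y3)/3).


Gx = (12- 17+15)/3 = 10/3 = 3.3333
Gy = (10- 1+26)/3 = 35/3 = 11.6667

G = (3.3333, 11.6667)


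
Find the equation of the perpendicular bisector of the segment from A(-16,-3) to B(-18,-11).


Midpoint = (-17, -7)
Slope of AB = dy/dx = -8/(-2) = 4.0000
Perp slope = -dx/dy = -2/8 = -0.2500
b = My - (perp slope)*Mx = -7 + (-2*(-17))/(-8) = -7 - 4.2500 = -11.2500

y = -0.2500x - 11.2500


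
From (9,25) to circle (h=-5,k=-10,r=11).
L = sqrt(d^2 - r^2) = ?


d = sqrt((9+ 5)^2 + (25+ 10)^2) = sqrt(196+1225) = 37.6962
L = sqrt(1421.0000 - 121) = sqrt(1300.0000) = 36.0555

36.0555


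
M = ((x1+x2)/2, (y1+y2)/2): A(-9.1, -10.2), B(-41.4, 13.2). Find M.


Mx = (-9.1 - 41.4)/2 = -50.5/2 = -25.2500
My = (-10.2 + 13.2)/2 = 3.0/2 = 1.5000

(-25.2500, 1.5000)


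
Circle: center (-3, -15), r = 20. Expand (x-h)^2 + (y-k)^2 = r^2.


(x+ 3)^2 + (y+ 15)^2 = 20^2
D = -2h = 6, E = -2k = 30
F = h^2+k^2-r^2 = 9+225-400 = -166

x^2 + y^2 + 6x + 30y - 166 = 0


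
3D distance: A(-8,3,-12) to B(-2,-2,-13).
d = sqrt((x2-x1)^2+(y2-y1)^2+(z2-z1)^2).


dx=6, dy=-5, dz=-1
d = sqrt(36+25+1) = sqrt(62) = 7.8740

7.8740


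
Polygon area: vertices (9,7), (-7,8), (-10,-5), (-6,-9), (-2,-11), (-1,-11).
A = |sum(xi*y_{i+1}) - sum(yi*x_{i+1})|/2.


sum(xi*y_{i+1}) = 9*8 - 7*(-5) - 10*(-9) - 6*(-11) - 2*(-11) - 1*7 = 278
sum(yi*x_{i+1}) = 7*(-7) + 8*(-10) - 5*(-6) - 9*(-2) - 11*(-1) - 11*9 = -169
Area = |278 + 169|/2 = 447/2 = 223.5000

223.5000 sq units


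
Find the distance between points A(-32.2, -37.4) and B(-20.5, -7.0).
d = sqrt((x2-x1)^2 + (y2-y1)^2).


dx = -20.5 + 32.2 = 11.7
dy = -7.0 + 37.4 = 30.4
d = sqrt(136.89 + 924.16) = sqrt(1061.05) = 32.5738

32.5738


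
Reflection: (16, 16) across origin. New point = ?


Reflection rule for origin: (-x, -y)
(16, 16) -> (-16, -16)

(-16, -16)


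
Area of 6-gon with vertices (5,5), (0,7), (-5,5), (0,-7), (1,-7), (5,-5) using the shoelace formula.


sum(xi*y_{i+1}) = 5*7 + 0*5 - 5*(-7) + 0*(-7) + 1*(-5) + 5*5 = 90
sum(yi*x_{i+1}) = 5*0 + 7*(-5) + 5*0 - 7*1 - 7*5 - 5*5 = -102
Area = |90 + 102|/2 = 192/2 = 96.0000

96.0000 sq units


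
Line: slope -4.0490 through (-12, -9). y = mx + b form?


y + 9 = -4.0490(x + 12)
y = -4.0490x - 9 + 4.0490*(-12)
y = -4.0490x - 57.5880

y = -4.0490x - 57.5880


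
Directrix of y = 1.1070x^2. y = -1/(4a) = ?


a = 1.1070
1/(4a) = 0.2258
directrix: y = -0.2258 = -0.2258

y = -0.2258


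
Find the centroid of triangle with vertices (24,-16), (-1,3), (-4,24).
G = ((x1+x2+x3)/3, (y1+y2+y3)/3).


Gx = (24- 1- 4)/3 = 19/3 = 6.3333
Gy = (-16+3+24)/3 = 11/3 = 3.6667

G = (6.3333, 3.6667)


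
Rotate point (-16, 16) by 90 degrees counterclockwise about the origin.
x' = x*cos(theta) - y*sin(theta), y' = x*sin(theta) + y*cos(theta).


cos(90) = 0, sin(90) = 1
x' = -16*0 - 16*1 = -16
y' = -16*1 + 16*0 = -16

(-16, -16)


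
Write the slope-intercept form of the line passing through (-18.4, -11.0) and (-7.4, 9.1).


m = (20.1)/(11) = 1.8273
b = y1 - m*x1 = -11.0 - (20.1*(-18.4))/(11) = -11.0 + 33.6218 = 22.6218

y = 1.8273x + 22.6218


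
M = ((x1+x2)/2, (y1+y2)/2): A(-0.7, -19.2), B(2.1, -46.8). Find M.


Mx = (-0.7 + 2.1)/2 = 1.4/2 = 0.7000
My = (-19.2 - 46.8)/2 = -66.0/2 = -33.0000

(0.7000, -33.0000)


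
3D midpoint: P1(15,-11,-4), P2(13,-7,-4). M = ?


Mx = (15+13)/2 = 14.0000
My = (-11- 7)/2 = -9.0000
Mz = (-4- 4)/2 = -4.0000

M = (14.0000, -9.0000, -4.0000)


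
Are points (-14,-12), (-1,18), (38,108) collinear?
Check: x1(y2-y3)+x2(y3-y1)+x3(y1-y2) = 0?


-14*(18-108) - 1*(108+ 12) + 38*(-12-18)
= 1260 - 120 - 1140 = 0

Yes, collinear (determinant = 0)


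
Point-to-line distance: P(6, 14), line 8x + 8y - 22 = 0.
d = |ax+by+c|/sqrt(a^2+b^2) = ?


|8*6 + 8*14 - 22| = |138| = 138
sqrt(64 + 64) = sqrt(128) = 11.3137
d = 138/sqrt(128) = 12.1976

12.1976


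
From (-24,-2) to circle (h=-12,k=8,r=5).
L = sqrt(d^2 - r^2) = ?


d = sqrt((-24+ 12)^2 + (-2-8)^2) = sqrt(144+100) = 15.6205
L = sqrt(244.0000 - 25) = sqrt(219.0000) = 14.7986

14.7986


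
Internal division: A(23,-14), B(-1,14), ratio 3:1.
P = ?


Px = (3*(-1) + 1*23)/4 = 20/4 = 5.0000
Py = (3*14 + 1*(-14))/4 = 28/4 = 7.0000

P = (5.0000, 7.0000)


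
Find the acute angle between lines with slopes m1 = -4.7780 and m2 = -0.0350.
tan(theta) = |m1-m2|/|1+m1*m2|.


m1-m2 = -4.743
1+m1*m2 = 1.16723
tan(theta) = |-4.743/1.16723| = 4.063466
theta = arctan(|-4.743/1.16723|) = 76.1745 degrees (acute angle)

76.1745 degrees


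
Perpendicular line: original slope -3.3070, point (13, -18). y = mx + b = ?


Perpendicular slope = -1/m1 = -1/(-3.3070) = 0.3024
b2 = y0 - m2*x0 = -18 + 13/(-3.3070) = -18 - 3.9311 = -21.9311

y = 0.3024x - 21.9311


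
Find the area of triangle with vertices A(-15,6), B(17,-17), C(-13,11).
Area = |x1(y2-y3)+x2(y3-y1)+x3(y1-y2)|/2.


-15*(-17-11) = 420
17*(11-6) = 85
-13*(6+ 17) = -299
sum = 206
Area = |206|/2 = 103.0000

103.0000 sq units


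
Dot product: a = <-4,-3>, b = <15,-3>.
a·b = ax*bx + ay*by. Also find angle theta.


a·b = -4*15 - 3*(-3) = -60 + 9 = -51
|a| = sqrt(16+9) = 5.0000
|b| = sqrt(225+9) = 15.2971
cos(theta) = -51/(sqrt(25)*sqrt(234)) = -51/sqrt(5850) = -0.666795
theta = arccos(-51/sqrt(5850)) = 131.8202 degrees

a·b = -51, theta = 131.8202 deg


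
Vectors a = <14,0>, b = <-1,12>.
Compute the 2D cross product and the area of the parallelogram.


cross = 14*12 - 0*(-1) = 168 - 0 = 168
Parallelogram area = |168| = 168

cross = 168, parallelogram area = 168


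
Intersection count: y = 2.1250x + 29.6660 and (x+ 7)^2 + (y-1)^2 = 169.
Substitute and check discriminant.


Substitute y = 2.1250x + 29.6660: (x+ 7)^2 + (2.1250x+29.6660-1)^2 = 169
Expand to Ax^2 + Bx + C = 0, where b-k = 28.666
A = 1+m^2 = 5.515625
B = 2(m(b-k) - h) = 2(2.1250*28.666 + 7) = 135.8305
C = h^2 + (b-k)^2 - r^2 = 49 + 821.739556 - 169 = 701.739556
disc = B^2-4AC = 18449.9247 - 15482.1290 = 2967.7957
disc > 0

2 intersection points


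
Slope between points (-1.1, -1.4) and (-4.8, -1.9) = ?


dy = -1.9 + 1.4 = -0.5
dx = -4.8 + 1.1 = -3.7
m = -0.5/(-3.7) = 0.1351

m = 0.1351


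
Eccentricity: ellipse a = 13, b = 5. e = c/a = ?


c = sqrt(169-25) = sqrt(144) = 12.0000
e = c/a = 12/13 = 0.9231

e = 0.9231


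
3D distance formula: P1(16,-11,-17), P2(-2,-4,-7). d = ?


dx=-18, dy=7, dz=10
d = sqrt(324+49+100) = sqrt(473) = 21.7486

21.7486


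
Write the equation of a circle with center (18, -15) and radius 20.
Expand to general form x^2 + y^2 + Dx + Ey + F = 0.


(x-18)^2 + (y+ 15)^2 = 20^2
D = -2h = -36, E = -2k = 30
F = h^2+k^2-r^2 = 324+225-400 = 149

x^2 + y^2 - 36x + 30y + 149 = 0


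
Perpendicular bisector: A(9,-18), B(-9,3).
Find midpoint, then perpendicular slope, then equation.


Midpoint = (0, -7.5)
Slope of AB = dy/dx = 21/(-18) = -1.1667
Perp slope = -dx/dy = 18/21 = 0.8571
b = My - (perp slope)*Mx = -7.5 + (-18*0)/21 = -7.5 + 0 = -7.5000

y = 0.8571x - 7.5000


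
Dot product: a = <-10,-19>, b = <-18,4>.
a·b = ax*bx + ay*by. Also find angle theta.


a·b = -10*(-18) - 19*4 = 180 - 76 = 104
|a| = sqrt(100+361) = 21.4709
|b| = sqrt(324+16) = 18.4391
cos(theta) = 104/(sqrt(461)*sqrt(340)) = 104/sqrt(156740) = 0.262690
theta = arccos(104/sqrt(156740)) = 74.7703 degrees

a·b = 104, theta = 74.7703 deg


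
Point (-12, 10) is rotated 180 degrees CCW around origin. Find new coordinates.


cos(180) = -1, sin(180) = 0
x' = -12*(-1) - 10*0 = 12
y' = -12*0 + 10*(-1) = -10

(12, -10)


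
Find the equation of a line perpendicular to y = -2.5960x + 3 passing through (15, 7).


Perpendicular slope = -1/m1 = -1/(-2.5960) = 0.3852
b2 = y0 - m2*x0 = 7 + 15/(-2.5960) = 7 - 5.7781 = 1.2219

y = 0.3852x + 1.2219


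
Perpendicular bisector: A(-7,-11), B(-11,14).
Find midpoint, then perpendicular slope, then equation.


Midpoint = (-9, 1.5)
Slope of AB = dy/dx = 25/(-4) = -6.2500
Perp slope = -dx/dy = 4/25 = 0.1600
b = My - (perp slope)*Mx = 1.5 + (-4*(-9))/25 = 1.5 + 1.4400 = 2.9400

y = 0.1600x + 2.9400


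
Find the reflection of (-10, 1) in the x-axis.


Reflection rule for x-axis: (x, -y)
(-10, 1) -> (-10, -1)

(-10, -1)


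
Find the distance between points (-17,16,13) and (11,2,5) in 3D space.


dx=28, dy=-14, dz=-8
d = sqrt(784+196+64) = sqrt(1044) = 32.3110

32.3110


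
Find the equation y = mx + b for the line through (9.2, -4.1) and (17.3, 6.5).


m = (10.6)/(8.1) = 1.3086
b = y1 - m*x1 = -4.1 - (10.6*9.2)/(8.1) = -4.1 - 12.0395 = -16.1395

y = 1.3086x - 16.1395


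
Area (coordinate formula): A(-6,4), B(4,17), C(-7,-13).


-6*(17+ 13) = -180
4*(-13-4) = -68
-7*(4-17) = 91
sum = -157
Area = |-157|/2 = 78.5000

78.5000 sq units


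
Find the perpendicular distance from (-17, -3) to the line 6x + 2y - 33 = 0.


|6*(-17) + 2*(-3) - 33| = |-141| = 141
sqrt(36 + 4) = sqrt(40) = 6.3246
d = 141/sqrt(40) = 22.2941

22.2941


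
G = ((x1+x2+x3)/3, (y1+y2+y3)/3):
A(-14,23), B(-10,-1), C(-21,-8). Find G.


Gx = (-14- 10- 21)/3 = -45/3 = -15.0000
Gy = (23- 1- 8)/3 = 14/3 = 4.6667

G = (-15.0000, 4.6667)


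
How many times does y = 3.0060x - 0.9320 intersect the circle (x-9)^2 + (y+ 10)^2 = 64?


Substitute y = 3.0060x - 0.9320: (x-9)^2 + (3.0060x- 0.9320+ 10)^2 = 64
Expand to Ax^2 + Bx + C = 0, where b-k = 9.068
A = 1+m^2 = 10.036036
B = 2(m(b-k) - h) = 2(3.0060*9.068 - 9) = 36.516816
C = h^2 + (b-k)^2 - r^2 = 81 + 82.228624 - 64 = 99.228624
disc = B^2-4AC = 1333.4779 - 3983.4482 = -2649.9703
disc < 0

0 intersection points


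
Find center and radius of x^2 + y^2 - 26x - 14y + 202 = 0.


h = -D/2 = 26/2 = 13
k = -E/2 = 14/2 = 7
r^2 = h^2 + k^2 - F = 169 + 49 - 202 = 16
r = 4

Center (13, 7), radius = 4


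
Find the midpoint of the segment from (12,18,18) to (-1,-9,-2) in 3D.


Mx = (12- 1)/2 = 5.5000
My = (18- 9)/2 = 4.5000
Mz = (18- 2)/2 = 8.0000

M = (5.5000, 4.5000, 8.0000)


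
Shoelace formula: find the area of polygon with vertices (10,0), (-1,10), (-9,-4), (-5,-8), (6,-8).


sum(xi*y_{i+1}) = 10*10 - 1*(-4) - 9*(-8) - 5*(-8) + 6*0 = 216
sum(yi*x_{i+1}) = 0*(-1) + 10*(-9) - 4*(-5) - 8*6 - 8*10 = -198
Area = |216 + 198|/2 = 414/2 = 207.0000

207.0000 sq units


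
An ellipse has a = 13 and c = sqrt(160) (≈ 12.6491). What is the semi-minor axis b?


b^2 = 13^2 - (sqrt(160))^2 = 169 - 160 = 9
b = sqrt(9) = 3

b = 3


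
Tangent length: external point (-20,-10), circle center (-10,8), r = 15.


d = sqrt((-20+ 10)^2 + (-10-8)^2) = sqrt(100+324) = 20.5913
L = sqrt(424.0000 - 225) = sqrt(199.0000) = 14.1067

14.1067


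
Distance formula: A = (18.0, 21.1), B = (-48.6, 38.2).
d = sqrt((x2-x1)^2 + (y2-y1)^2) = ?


dx = -48.6 - 18.0 = -66.6
dy = 38.2 - 21.1 = 17.1
d = sqrt(4435.56 + 292.41) = sqrt(4727.97) = 68.7602

68.7602


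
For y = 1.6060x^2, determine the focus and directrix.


a = 1.6060
1/(4a) = 0.1557
Focus = (0, 0.1557)
Directrix: y = -0.1557

Focus = (0, 0.1557), Directrix: y = -0.1557


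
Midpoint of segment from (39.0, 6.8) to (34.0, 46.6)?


Mx = (39.0 + 34.0)/2 = 73.0/2 = 36.5000
My = (6.8 + 46.6)/2 = 53.4/2 = 26.7000

(36.5000, 26.7000)


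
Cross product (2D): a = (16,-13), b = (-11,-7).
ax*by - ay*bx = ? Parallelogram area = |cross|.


cross = 16*(-7) + 13*(-11) = -112 - 143 = -255
Parallelogram area = |-255| = 255

cross = -255, parallelogram area = 255


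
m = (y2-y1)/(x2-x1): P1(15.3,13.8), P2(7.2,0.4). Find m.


dy = 0.4 - 13.8 = -13.4
dx = 7.2 - 15.3 = -8.1
m = -13.4/(-8.1) = 1.6543

m = 1.6543


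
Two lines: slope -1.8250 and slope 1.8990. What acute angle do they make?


m1-m2 = -3.724
1+m1*m2 = -2.465675
tan(theta) = |-3.724/(-2.465675)| = 1.510337
theta = arctan(|-3.724/(-2.465675)|) = 56.4913 degrees (acute angle)

56.4913 degrees


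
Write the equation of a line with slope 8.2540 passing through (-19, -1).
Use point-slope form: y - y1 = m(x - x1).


y + 1 = 8.2540(x + 19)
y = 8.2540x - 1 - 8.2540*(-19)
y = 8.2540x + 155.8260

y = 8.2540x + 155.8260


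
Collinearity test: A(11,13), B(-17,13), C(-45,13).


11*(13-13) - 17*(13-13) - 45*(13-13)
= 0 + 0 + 0 = 0

Yes, collinear (determinant = 0)


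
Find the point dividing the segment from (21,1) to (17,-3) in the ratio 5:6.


Px = (5*17 + 6*21)/11 = 211/11 = 19.1818
Py = (5*(-3) + 6*1)/11 = -9/11 = -0.8182

P = (19.1818, -0.8182)


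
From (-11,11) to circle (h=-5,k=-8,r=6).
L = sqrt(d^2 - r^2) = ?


d = sqrt((-11+ 5)^2 + (11+ 8)^2) = sqrt(36+361) = 19.9249
L = sqrt(397.0000 - 36) = sqrt(361.0000) = 19.0000

19.0000


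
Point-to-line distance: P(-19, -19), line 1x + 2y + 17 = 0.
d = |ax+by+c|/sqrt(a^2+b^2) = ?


|1*(-19) + 2*(-19) + 17| = |-40| = 40
sqrt(1 + 4) = sqrt(5) = 2.2361
d = 40/sqrt(5) = 17.8885

17.8885


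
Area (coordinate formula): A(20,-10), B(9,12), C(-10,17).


20*(12-17) = -100
9*(17+ 10) = 243
-10*(-10-12) = 220
sum = 363
Area = |363|/2 = 181.5000

181.5000 sq units


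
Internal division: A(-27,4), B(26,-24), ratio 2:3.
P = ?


Px = (2*26 + 3*(-27))/5 = -29/5 = -5.8000
Py = (2*(-24) + 3*4)/5 = -36/5 = -7.2000

P = (-5.8000, -7.2000)


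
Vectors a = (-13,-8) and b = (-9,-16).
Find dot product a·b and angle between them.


a·b = -13*(-9) - 8*(-16) = 117 + 128 = 245
|a| = sqrt(169+64) = 15.2643
|b| = sqrt(81+256) = 18.3576
cos(theta) = 245/(sqrt(233)*sqrt(337)) = 245/sqrt(78521) = 0.874326
theta = arccos(245/sqrt(78521)) = 29.0347 degrees

a·b = 245, theta = 29.0347 deg


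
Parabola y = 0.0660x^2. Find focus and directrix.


a = 0.0660
1/(4a) = 3.7879
Focus = (0, 3.7879)
Directrix: y = -3.7879

Focus = (0, 3.7879), Directrix: y = -3.7879


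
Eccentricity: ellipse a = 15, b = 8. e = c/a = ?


c = sqrt(225-64) = sqrt(161) = 12.6886
e = c/a = sqrt(161)/15 = 0.8459

e = 0.8459


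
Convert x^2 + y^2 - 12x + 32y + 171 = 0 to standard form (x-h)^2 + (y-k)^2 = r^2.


h = -D/2 = 12/2 = 6
k = -E/2 = -32/2 = -16
r^2 = h^2 + k^2 - F = 36 + 256 - 171 = 121
r = 11

Center (6, -16), radius = 11


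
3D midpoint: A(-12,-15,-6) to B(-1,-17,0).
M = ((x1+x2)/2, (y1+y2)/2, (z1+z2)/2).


Mx = (-12- 1)/2 = -6.5000
My = (-15- 17)/2 = -16.0000
Mz = (-6+0)/2 = -3.0000

M = (-6.5000, -16.0000, -3.0000)


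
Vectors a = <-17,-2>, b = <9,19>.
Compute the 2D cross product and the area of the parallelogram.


cross = -17*19 + 2*9 = -323 + 18 = -305
Parallelogram area = |-305| = 305

cross = -305, parallelogram area = 305


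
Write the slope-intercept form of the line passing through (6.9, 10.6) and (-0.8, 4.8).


m = (-5.8)/(-7.7) = 0.7532
b = y1 - m*x1 = 10.6 - (-5.8*6.9)/(-7.7) = 10.6 - 5.1974 = 5.4026

y = 0.7532x + 5.4026


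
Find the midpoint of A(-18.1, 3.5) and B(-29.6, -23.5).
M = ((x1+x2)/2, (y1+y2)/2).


Mx = (-18.1 - 29.6)/2 = -47.7/2 = -23.8500
My = (3.5 - 23.5)/2 = -20.0/2 = -10.0000

(-23.8500, -10.0000)


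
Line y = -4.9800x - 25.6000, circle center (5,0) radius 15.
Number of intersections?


Substitute y = -4.9800x - 25.6000: (x-5)^2 + (-4.9800x- 25.6000-0)^2 = 225
Expand to Ax^2 + Bx + C = 0, where b-k = -25.6
A = 1+m^2 = 25.8004
B = 2(m(b-k) - h) = 2(-4.9800*(-25.6) - 5) = 244.976
C = h^2 + (b-k)^2 - r^2 = 25 + 655.36 - 225 = 455.36
disc = B^2-4AC = 60013.2406 - 46993.8806 = 13019.3600
disc > 0

2 intersection points


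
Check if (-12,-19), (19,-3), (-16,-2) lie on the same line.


-12*(-3+ 2) + 19*(-2+ 19) - 16*(-19+ 3)
= 12 + 323 + 256 = 591

No, not collinear (determinant = 591)


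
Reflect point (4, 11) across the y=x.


Reflection rule for y=x: (y, x)
(4, 11) -> (11, 4)

(11, 4)


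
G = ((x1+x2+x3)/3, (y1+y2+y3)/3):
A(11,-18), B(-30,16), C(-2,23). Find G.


Gx = (11- 30- 2)/3 = -21/3 = -7.0000
Gy = (-18+16+23)/3 = 21/3 = 7.0000

G = (-7.0000, 7.0000)


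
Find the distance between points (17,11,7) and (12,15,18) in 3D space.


dx=-5, dy=4, dz=11
d = sqrt(25+16+121) = sqrt(162) = 12.7279

12.7279


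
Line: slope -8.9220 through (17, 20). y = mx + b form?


y - 20 = -8.9220(x - 17)
y = -8.9220x + 20 + 8.9220*17
y = -8.9220x + 171.6740

y = -8.9220x + 171.6740


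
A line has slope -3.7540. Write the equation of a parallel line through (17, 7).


Parallel lines have equal slopes.
m2 = -3.7540
b2 = 7 + 3.7540*17 = 70.8180

y = -3.7540x + 70.8180


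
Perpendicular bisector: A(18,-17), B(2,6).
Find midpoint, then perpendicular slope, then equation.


Midpoint = (10, -5.5)
Slope of AB = dy/dx = 23/(-16) = -1.4375
Perp slope = -dx/dy = 16/23 = 0.6957
b = My - (perp slope)*Mx = -5.5 + (-16*10)/23 = -5.5 - 6.9565 = -12.4565

y = 0.6957x - 12.4565


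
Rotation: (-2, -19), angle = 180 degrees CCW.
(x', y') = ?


cos(180) = -1, sin(180) = 0
x' = -2*(-1) + 19*0 = 2
y' = -2*0 - 19*(-1) = 19

(2, 19)


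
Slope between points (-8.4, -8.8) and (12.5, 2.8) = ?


dy = 2.8 + 8.8 = 11.6
dx = 12.5 + 8.4 = 20.9
m = 11.6/20.9 = 0.5550

m = 0.5550


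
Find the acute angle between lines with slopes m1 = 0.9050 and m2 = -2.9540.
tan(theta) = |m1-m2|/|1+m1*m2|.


m1-m2 = 3.859
1+m1*m2 = -1.67337
tan(theta) = |3.859/(-1.67337)| = 2.306125
theta = arctan(|3.859/(-1.67337)|) = 66.5571 degrees (acute angle)

66.5571 degrees


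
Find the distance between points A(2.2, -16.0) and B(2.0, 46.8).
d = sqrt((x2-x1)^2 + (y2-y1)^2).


dx = 2.0 - 2.2 = -0.2
dy = 46.8 + 16.0 = 62.8
d = sqrt(0.04 + 3943.84) = sqrt(3943.88) = 62.8003

62.8003


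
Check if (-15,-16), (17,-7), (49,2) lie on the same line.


-15*(-7-2) + 17*(2+ 16) + 49*(-16+ 7)
= 135 + 306 - 441 = 0

Yes, collinear (determinant = 0)


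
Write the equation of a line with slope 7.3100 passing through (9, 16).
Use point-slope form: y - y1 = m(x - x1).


y - 16 = 7.3100(x - 9)
y = 7.3100x + 16 - 7.3100*9
y = 7.3100x - 49.7900

y = 7.3100x - 49.7900


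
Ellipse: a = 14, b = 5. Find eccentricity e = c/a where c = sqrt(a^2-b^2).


c = sqrt(196-25) = sqrt(171) = 13.0767
e = c/a = sqrt(171)/14 = 0.9340

e = 0.9340


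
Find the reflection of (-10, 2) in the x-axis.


Reflection rule for x-axis: (x, -y)
(-10, 2) -> (-10, -2)

(-10, -2)


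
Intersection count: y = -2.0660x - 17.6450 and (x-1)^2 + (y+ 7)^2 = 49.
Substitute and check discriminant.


Substitute y = -2.0660x - 17.6450: (x-1)^2 + (-2.0660x- 17.6450+ 7)^2 = 49
Expand to Ax^2 + Bx + C = 0, where b-k = -10.645
A = 1+m^2 = 5.268356
B = 2(m(b-k) - h) = 2(-2.0660*(-10.645) - 1) = 41.98514
C = h^2 + (b-k)^2 - r^2 = 1 + 113.316025 - 49 = 65.316025
disc = B^2-4AC = 1762.7520 - 1376.4323 = 386.3197
disc > 0

2 intersection points


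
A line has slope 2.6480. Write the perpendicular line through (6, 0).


Perpendicular slope = -1/m1 = -1/2.6480 = -0.3776
b2 = y0 - m2*x0 = 0 + 6/2.6480 = 0 + 2.2659 = 2.2659

y = -0.3776x + 2.2659


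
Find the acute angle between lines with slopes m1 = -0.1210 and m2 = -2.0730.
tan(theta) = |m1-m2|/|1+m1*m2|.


m1-m2 = 1.952
1+m1*m2 = 1.250833
tan(theta) = |1.952/1.250833| = 1.560560
theta = arctan(|1.952/1.250833|) = 57.3484 degrees (acute angle)

57.3484 degrees


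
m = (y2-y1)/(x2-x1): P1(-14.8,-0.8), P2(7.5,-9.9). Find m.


dy = -9.9 + 0.8 = -9.1
dx = 7.5 + 14.8 = 22.3
m = -9.1/22.3 = -0.4081

m = -0.4081


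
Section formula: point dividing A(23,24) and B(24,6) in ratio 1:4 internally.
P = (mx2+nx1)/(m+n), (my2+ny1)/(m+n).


Px = (1*24 + 4*23)/5 = 116/5 = 23.2000
Py = (1*6 + 4*24)/5 = 102/5 = 20.4000

P = (23.2000, 20.4000)


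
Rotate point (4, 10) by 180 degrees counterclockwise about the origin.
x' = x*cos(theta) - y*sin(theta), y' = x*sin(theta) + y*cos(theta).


cos(180) = -1, sin(180) = 0
x' = 4*(-1) - 10*0 = -4
y' = 4*0 + 10*(-1) = -10

(-4, -10)


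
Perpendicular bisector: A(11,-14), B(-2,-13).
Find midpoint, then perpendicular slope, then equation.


Midpoint = (4.5, -13.5)
Slope of AB = dy/dx = 1/(-13) = -0.0769
Perp slope = -dx/dy = 13/1 = 13.0000
b = My - (perp slope)*Mx = -13.5 + (-13*4.5)/1 = -13.5 - 58.5000 = -72.0000

y = 13.0000x - 72.0000


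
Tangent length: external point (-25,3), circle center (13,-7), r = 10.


d = sqrt((-25-13)^2 + (3+ 7)^2) = sqrt(1444+100) = 39.2938
L = sqrt(1544.0000 - 100) = sqrt(1444.0000) = 38.0000

38.0000


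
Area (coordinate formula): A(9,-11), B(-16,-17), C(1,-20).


9*(-17+ 20) = 27
-16*(-20+ 11) = 144
1*(-11+ 17) = 6
sum = 177
Area = |177|/2 = 88.5000

88.5000 sq units


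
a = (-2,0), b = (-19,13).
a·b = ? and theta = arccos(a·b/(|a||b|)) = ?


a·b = -2*(-19) + 0*13 = 38 + 0 = 38
|a| = sqrt(4+0) = 2.0000
|b| = sqrt(361+169) = 23.0217
cos(theta) = 38/(sqrt(4)*sqrt(530)) = 38/sqrt(2120) = 0.825307
theta = arccos(38/sqrt(2120)) = 34.3803 degrees

a·b = 38, theta = 34.3803 deg


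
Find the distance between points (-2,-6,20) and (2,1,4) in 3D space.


dx=4, dy=7, dz=-16
d = sqrt(16+49+256) = sqrt(321) = 17.9165

17.9165


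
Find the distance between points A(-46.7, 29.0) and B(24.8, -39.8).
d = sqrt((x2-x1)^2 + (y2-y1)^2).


dx = 24.8 + 46.7 = 71.5
dy = -39.8 - 29.0 = -68.8
d = sqrt(5112.25 + 4733.44) = sqrt(9845.69) = 99.2255

99.2255


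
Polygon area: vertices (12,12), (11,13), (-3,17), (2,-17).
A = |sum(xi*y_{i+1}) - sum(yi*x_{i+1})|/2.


sum(xi*y_{i+1}) = 12*13 + 11*17 - 3*(-17) + 2*12 = 418
sum(yi*x_{i+1}) = 12*11 + 13*(-3) + 17*2 - 17*12 = -77
Area = |418 + 77|/2 = 495/2 = 247.5000

247.5000 sq units


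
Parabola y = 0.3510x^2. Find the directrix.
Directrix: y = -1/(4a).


a = 0.3510
1/(4a) = 0.7123
directrix: y = -0.7123 = -0.7123

y = -0.7123


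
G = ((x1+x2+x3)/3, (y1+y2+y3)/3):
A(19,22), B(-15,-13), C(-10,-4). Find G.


Gx = (19- 15- 10)/3 = -6/3 = -2.0000
Gy = (22- 13- 4)/3 = 5/3 = 1.6667

G = (-2.0000, 1.6667)


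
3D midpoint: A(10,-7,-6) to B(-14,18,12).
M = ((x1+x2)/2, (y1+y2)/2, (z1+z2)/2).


Mx = (10- 14)/2 = -2.0000
My = (-7+18)/2 = 5.5000
Mz = (-6+12)/2 = 3.0000

M = (-2.0000, 5.5000, 3.0000)


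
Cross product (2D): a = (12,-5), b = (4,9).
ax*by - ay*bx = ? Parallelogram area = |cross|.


cross = 12*9 + 5*4 = 108 + 20 = 128
Parallelogram area = |128| = 128

cross = 128, parallelogram area = 128


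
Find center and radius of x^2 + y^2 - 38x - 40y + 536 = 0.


h = -D/2 = 38/2 = 19
k = -E/2 = 40/2 = 20
r^2 = h^2 + k^2 - F = 361 + 400 - 536 = 225
r = 15

Center (19, 20), radius = 15


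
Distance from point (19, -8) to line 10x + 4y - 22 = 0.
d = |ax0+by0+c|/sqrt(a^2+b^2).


|10*19 + 4*(-8) - 22| = |136| = 136
sqrt(100 + 16) = sqrt(116) = 10.7703
d = 136/sqrt(116) = 12.6273

12.6273


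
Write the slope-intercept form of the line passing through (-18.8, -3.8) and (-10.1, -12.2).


m = (-8.4)/(8.7) = -0.9655
b = y1 - m*x1 = -3.8 - (-8.4*(-18.8))/(8.7) = -3.8 - 18.1517 = -21.9517

y = -0.9655x - 21.9517


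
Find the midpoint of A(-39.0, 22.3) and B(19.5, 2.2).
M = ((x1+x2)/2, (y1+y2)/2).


Mx = (-39.0 + 19.5)/2 = -19.5/2 = -9.7500
My = (22.3 + 2.2)/2 = 24.5/2 = 12.2500

(-9.7500, 12.2500)


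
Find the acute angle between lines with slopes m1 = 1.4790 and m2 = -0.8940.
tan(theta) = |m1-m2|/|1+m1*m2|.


m1-m2 = 2.373
1+m1*m2 = -0.322226
tan(theta) = |2.373/(-0.322226)| = 7.364396
theta = arctan(|2.373/(-0.322226)|) = 82.2672 degrees (acute angle)

82.2672 degrees


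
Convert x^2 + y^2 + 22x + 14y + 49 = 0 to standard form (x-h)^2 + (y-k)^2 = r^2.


h = -D/2 = -22/2 = -11
k = -E/2 = -14/2 = -7
r^2 = h^2 + k^2 - F = 121 + 49 - 49 = 121
r = 11

Center (-11, -7), radius = 11


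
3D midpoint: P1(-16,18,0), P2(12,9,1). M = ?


Mx = (-16+12)/2 = -2.0000
My = (18+9)/2 = 13.5000
Mz = (0+1)/2 = 0.5000

M = (-2.0000, 13.5000, 0.5000)


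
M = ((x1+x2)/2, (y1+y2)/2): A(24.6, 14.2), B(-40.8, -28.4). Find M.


Mx = (24.6 - 40.8)/2 = -16.2/2 = -8.1000
My = (14.2 - 28.4)/2 = -14.2/2 = -7.1000

(-8.1000, -7.1000)


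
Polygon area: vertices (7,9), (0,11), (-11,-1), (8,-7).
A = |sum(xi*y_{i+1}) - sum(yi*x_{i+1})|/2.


sum(xi*y_{i+1}) = 7*11 + 0*(-1) - 11*(-7) + 8*9 = 226
sum(yi*x_{i+1}) = 9*0 + 11*(-11) - 1*8 - 7*7 = -178
Area = |226 + 178|/2 = 404/2 = 202.0000

202.0000 sq units


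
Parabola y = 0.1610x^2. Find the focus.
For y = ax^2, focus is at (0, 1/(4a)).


a = 0.1610
4a = 0.6440
focus = (0, 1/0.6440) = (0, 1.5528)

Focus = (0, 1.5528)


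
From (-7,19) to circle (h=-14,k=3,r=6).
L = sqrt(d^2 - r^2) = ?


d = sqrt((-7+ 14)^2 + (19-3)^2) = sqrt(49+256) = 17.4642
L = sqrt(305.0000 - 36) = sqrt(269.0000) = 16.4012

16.4012


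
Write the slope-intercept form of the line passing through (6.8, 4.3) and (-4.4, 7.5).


m = (3.2)/(-11.2) = -0.2857
b = y1 - m*x1 = 4.3 - (3.2*6.8)/(-11.2) = 4.3 + 1.9429 = 6.2429

y = -0.2857x + 6.2429


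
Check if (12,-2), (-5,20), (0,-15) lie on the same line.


12*(20+ 15) - 5*(-15+ 2) + 0*(-2-20)
= 420 + 65 + 0 = 485

No, not collinear (determinant = 485)


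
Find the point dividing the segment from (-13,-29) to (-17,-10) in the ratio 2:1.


Px = (2*(-17) + 1*(-13))/3 = -47/3 = -15.6667
Py = (2*(-10) + 1*(-29))/3 = -49/3 = -16.3333

P = (-15.6667, -16.3333)


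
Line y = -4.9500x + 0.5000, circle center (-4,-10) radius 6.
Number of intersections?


Substitute y = -4.9500x + 0.5000: (x+ 4)^2 + (-4.9500x+0.5000+ 10)^2 = 36
Expand to Ax^2 + Bx + C = 0, where b-k = 10.5
A = 1+m^2 = 25.5025
B = 2(m(b-k) - h) = 2(-4.9500*10.5 + 4) = -95.95
C = h^2 + (b-k)^2 - r^2 = 16 + 110.25 - 36 = 90.25
disc = B^2-4AC = 9206.4025 - 9206.4025 = 0
disc = 0

1 intersection point (tangent)


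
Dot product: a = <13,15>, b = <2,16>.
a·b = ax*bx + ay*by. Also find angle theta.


a·b = 13*2 + 15*16 = 26 + 240 = 266
|a| = sqrt(169+225) = 19.8494
|b| = sqrt(4+256) = 16.1245
cos(theta) = 266/(sqrt(394)*sqrt(260)) = 266/sqrt(102440) = 0.831088
theta = arccos(266/sqrt(102440)) = 33.7894 degrees

a·b = 266, theta = 33.7894 deg


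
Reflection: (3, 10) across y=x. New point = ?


Reflection rule for y=x: (y, x)
(3, 10) -> (10, 3)

(10, 3)


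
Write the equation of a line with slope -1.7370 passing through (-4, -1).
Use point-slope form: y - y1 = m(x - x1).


y + 1 = -1.7370(x + 4)
y = -1.7370x - 1 + 1.7370*(-4)
y = -1.7370x - 7.9480

y = -1.7370x - 7.9480


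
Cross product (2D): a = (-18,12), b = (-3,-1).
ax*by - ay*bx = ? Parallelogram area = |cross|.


cross = -18*(-1) - 12*(-3) = 18 + 36 = 54
Parallelogram area = |54| = 54

cross = 54, parallelogram area = 54


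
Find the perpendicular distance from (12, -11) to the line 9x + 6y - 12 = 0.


|9*12 + 6*(-11) - 12| = |30| = 30
sqrt(81 + 36) = sqrt(117) = 10.8167
d = 30/sqrt(117) = 2.7735

2.7735


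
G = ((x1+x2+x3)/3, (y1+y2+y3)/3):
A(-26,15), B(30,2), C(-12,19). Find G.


Gx = (-26+30- 12)/3 = -8/3 = -2.6667
Gy = (15+2+19)/3 = 36/3 = 12.0000

G = (-2.6667, 12.0000)


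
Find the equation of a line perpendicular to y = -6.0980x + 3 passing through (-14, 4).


Perpendicular slope = -1/m1 = -1/(-6.0980) = 0.1640
b2 = y0 - m2*x0 = 4 - 14/(-6.0980) = 4 + 2.2958 = 6.2958

y = 0.1640x + 6.2958


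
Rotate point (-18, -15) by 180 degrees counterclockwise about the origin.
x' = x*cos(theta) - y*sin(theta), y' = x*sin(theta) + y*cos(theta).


cos(180) = -1, sin(180) = 0
x' = -18*(-1) + 15*0 = 18
y' = -18*0 - 15*(-1) = 15

(18, 15)


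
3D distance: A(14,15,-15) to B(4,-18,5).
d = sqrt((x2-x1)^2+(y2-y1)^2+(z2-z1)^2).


dx=-10, dy=-33, dz=20
d = sqrt(100+1089+400) = sqrt(1589) = 39.8623

39.8623


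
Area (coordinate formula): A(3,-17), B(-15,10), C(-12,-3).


3*(10+ 3) = 39
-15*(-3+ 17) = -210
-12*(-17-10) = 324
sum = 153
Area = |153|/2 = 76.5000

76.5000 sq units


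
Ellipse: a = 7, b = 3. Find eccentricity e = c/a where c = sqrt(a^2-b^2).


c = sqrt(49-9) = sqrt(40) = 6.3246
e = c/a = sqrt(40)/7 = 0.9035

e = 0.9035


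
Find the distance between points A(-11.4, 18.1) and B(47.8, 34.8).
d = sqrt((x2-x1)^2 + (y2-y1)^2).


dx = 47.8 + 11.4 = 59.2
dy = 34.8 - 18.1 = 16.7
d = sqrt(3504.64 + 278.89) = sqrt(3783.53) = 61.5104

61.5104


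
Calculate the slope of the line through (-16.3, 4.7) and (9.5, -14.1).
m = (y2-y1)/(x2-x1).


dy = -14.1 - 4.7 = -18.8
dx = 9.5 + 16.3 = 25.8
m = -18.8/25.8 = -0.7287

m = -0.7287


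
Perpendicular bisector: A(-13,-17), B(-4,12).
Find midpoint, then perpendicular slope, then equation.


Midpoint = (-8.5, -2.5)
Slope of AB = dy/dx = 29/9 = 3.2222
Perp slope = -dx/dy = -9/29 = -0.3103
b = My - (perp slope)*Mx = -2.5 + (9*(-8.5))/29 = -2.5 - 2.6379 = -5.1379

y = -0.3103x - 5.1379


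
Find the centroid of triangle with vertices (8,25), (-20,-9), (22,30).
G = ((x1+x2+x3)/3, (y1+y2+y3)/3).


Gx = (8- 20+22)/3 = 10/3 = 3.3333
Gy = (25- 9+30)/3 = 46/3 = 15.3333

G = (3.3333, 15.3333)


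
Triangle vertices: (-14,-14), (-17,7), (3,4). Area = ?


-14*(7-4) = -42
-17*(4+ 14) = -306
3*(-14-7) = -63
sum = -411
Area = |-411|/2 = 205.5000

205.5000 sq units


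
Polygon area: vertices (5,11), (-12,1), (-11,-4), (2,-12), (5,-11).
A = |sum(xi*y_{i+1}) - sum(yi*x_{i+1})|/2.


sum(xi*y_{i+1}) = 5*1 - 12*(-4) - 11*(-12) + 2*(-11) + 5*11 = 218
sum(yi*x_{i+1}) = 11*(-12) + 1*(-11) - 4*2 - 12*5 - 11*5 = -266
Area = |218 + 266|/2 = 484/2 = 242.0000

242.0000 sq units


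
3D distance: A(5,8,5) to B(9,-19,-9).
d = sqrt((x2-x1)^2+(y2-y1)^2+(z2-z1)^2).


dx=4, dy=-27, dz=-14
d = sqrt(16+729+196) = sqrt(941) = 30.6757

30.6757


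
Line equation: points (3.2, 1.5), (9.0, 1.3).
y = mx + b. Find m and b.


m = (-0.2)/(5.8) = -0.0345
b = y1 - m*x1 = 1.5 - (-0.2*3.2)/(5.8) = 1.5 + 0.1103 = 1.6103

y = -0.0345x + 1.6103


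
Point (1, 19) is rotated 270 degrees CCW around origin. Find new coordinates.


cos(270) = 0, sin(270) = -1
x' = 1*0 - 19*(-1) = 19
y' = 1*(-1) + 19*0 = -1

(19, -1)


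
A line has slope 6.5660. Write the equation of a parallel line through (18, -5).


Parallel lines have equal slopes.
m2 = 6.5660
b2 = -5 - 6.5660*18 = -123.1880

y = 6.5660x - 123.1880


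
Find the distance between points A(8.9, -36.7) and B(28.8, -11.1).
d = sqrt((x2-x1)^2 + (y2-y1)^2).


dx = 28.8 - 8.9 = 19.9
dy = -11.1 + 36.7 = 25.6
d = sqrt(396.01 + 655.36) = sqrt(1051.37) = 32.4248

32.4248


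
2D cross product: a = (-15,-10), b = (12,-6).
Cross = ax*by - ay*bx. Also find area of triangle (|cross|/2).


cross = -15*(-6) + 10*12 = 90 + 120 = 210
Triangle area = |210|/2 = 210/2 = 105.0000

cross = 210, triangle area = 105.0000


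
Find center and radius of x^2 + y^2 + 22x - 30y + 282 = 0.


h = -D/2 = -22/2 = -11
k = -E/2 = 30/2 = 15
r^2 = h^2 + k^2 - F = 121 + 225 - 282 = 64
r = 8

Center (-11, 15), radius = 8
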